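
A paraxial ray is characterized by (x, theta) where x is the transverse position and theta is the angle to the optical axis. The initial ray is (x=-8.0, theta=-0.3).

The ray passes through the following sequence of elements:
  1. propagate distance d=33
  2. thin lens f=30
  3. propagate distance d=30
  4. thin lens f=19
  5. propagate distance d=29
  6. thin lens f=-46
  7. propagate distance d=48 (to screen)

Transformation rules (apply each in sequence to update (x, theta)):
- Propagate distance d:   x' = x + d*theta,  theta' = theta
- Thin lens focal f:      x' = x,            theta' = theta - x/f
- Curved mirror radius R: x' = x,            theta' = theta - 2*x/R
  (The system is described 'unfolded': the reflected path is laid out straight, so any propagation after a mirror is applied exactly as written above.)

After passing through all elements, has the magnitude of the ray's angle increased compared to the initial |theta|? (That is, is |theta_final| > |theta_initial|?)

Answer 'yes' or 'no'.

Initial: x=-8.0000 theta=-0.3000
After 1 (propagate distance d=33): x=-17.9000 theta=-0.3000
After 2 (thin lens f=30): x=-17.9000 theta=89/300 (≈0.2967)
After 3 (propagate distance d=30): x=-9.0000 theta=89/300 (≈0.2967)
After 4 (thin lens f=19): x=-9.0000 theta=4391/5700 (≈0.7704)
After 5 (propagate distance d=29): x=76039/5700 (≈13.3402) theta=4391/5700 (≈0.7704)
After 6 (thin lens f=-46): x=76039/5700 (≈13.3402) theta=3707/3496 (≈1.0604)
After 7 (propagate distance d=48 (to screen)): x=8421497/131100 (≈64.2372) theta=3707/3496 (≈1.0604)
|theta_initial|=0.3000 |theta_final|=3707/3496 (≈1.0604) -> increased

Answer: yes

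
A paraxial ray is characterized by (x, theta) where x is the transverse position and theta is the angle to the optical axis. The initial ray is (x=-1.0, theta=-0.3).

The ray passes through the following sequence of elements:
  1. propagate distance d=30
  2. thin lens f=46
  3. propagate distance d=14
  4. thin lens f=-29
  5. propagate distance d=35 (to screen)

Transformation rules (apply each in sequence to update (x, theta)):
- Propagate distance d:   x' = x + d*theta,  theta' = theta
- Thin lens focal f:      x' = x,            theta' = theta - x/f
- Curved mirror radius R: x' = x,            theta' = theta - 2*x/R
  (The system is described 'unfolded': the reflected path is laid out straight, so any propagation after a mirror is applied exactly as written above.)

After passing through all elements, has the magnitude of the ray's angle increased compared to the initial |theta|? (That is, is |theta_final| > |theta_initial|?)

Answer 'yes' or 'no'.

Answer: yes

Derivation:
Initial: x=-1.0000 theta=-0.3000
After 1 (propagate distance d=30): x=-10.0000 theta=-0.3000
After 2 (thin lens f=46): x=-10.0000 theta=-19/230 (≈-0.0826)
After 3 (propagate distance d=14): x=-1283/115 (≈-11.1565) theta=-19/230 (≈-0.0826)
After 4 (thin lens f=-29): x=-1283/115 (≈-11.1565) theta=-3117/6670 (≈-0.4673)
After 5 (propagate distance d=35 (to screen)): x=-183509/6670 (≈-27.5126) theta=-3117/6670 (≈-0.4673)
|theta_initial|=0.3000 |theta_final|=3117/6670 (≈0.4673) -> increased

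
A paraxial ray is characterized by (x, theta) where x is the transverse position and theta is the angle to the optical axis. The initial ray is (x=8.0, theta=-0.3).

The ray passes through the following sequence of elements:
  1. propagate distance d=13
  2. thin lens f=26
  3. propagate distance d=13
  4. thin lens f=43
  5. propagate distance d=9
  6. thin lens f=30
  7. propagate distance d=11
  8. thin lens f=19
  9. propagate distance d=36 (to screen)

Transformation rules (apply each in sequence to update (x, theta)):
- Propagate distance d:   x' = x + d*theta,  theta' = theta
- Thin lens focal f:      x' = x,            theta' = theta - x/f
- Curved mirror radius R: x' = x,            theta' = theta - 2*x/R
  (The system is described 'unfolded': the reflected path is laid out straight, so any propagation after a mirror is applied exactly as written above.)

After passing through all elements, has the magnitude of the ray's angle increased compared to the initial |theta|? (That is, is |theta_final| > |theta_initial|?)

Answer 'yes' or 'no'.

Answer: no

Derivation:
Initial: x=8.0000 theta=-0.3000
After 1 (propagate distance d=13): x=4.1000 theta=-0.3000
After 2 (thin lens f=26): x=4.1000 theta=-119/260 (≈-0.4577)
After 3 (propagate distance d=13): x=-1.8500 theta=-119/260 (≈-0.4577)
After 4 (thin lens f=43): x=-1.8500 theta=-1159/2795 (≈-0.4147)
After 5 (propagate distance d=9): x=-62407/11180 (≈-5.5820) theta=-1159/2795 (≈-0.4147)
After 6 (thin lens f=30): x=-62407/11180 (≈-5.5820) theta=-76673/335400 (≈-0.2286)
After 7 (propagate distance d=11): x=-2715613/335400 (≈-8.0966) theta=-76673/335400 (≈-0.2286)
After 8 (thin lens f=19): x=-2715613/335400 (≈-8.0966) theta=33127/167700 (≈0.1975)
After 9 (propagate distance d=36 (to screen)): x=-330469/335400 (≈-0.9853) theta=33127/167700 (≈0.1975)
|theta_initial|=0.3000 |theta_final|=33127/167700 (≈0.1975) -> not increased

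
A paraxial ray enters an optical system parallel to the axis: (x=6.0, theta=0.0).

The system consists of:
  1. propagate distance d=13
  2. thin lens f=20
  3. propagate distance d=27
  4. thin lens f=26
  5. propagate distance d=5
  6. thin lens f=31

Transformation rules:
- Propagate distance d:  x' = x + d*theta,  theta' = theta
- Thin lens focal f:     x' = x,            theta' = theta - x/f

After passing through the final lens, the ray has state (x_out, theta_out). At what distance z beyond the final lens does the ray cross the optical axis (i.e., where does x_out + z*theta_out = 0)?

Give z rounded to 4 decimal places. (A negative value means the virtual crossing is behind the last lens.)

Answer: -27.5224

Derivation:
Initial: x=6.0000 theta=0.0000
After 1 (propagate distance d=13): x=6.0000 theta=0.0000
After 2 (thin lens f=20): x=6.0000 theta=-0.3000
After 3 (propagate distance d=27): x=-2.1000 theta=-0.3000
After 4 (thin lens f=26): x=-2.1000 theta=-57/260 (≈-0.2192)
After 5 (propagate distance d=5): x=-831/260 (≈-3.1962) theta=-57/260 (≈-0.2192)
After 6 (thin lens f=31): x=-831/260 (≈-3.1962) theta=-18/155 (≈-0.1161)
z_focus = -x_out/theta_out = -(-831/260)/(-18/155) = -8587/312 ≈ -27.5224
Rounded to 4 decimal places: z = -27.5224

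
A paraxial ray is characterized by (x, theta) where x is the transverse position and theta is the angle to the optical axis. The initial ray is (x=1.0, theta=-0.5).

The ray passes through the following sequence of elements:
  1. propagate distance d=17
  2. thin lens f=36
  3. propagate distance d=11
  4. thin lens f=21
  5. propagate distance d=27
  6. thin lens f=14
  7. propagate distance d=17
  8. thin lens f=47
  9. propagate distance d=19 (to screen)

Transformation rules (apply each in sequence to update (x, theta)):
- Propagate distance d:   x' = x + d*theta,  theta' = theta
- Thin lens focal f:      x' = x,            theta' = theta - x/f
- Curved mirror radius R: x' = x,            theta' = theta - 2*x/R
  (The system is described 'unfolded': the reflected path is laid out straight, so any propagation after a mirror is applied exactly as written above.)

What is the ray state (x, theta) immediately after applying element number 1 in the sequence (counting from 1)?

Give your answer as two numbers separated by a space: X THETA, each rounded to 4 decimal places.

Answer: -7.5000 -0.5000

Derivation:
Initial: x=1.0000 theta=-0.5000
After 1 (propagate distance d=17): x=-7.5000 theta=-0.5000
Rounded to 4 decimal places: x = -7.5000, theta = -0.5000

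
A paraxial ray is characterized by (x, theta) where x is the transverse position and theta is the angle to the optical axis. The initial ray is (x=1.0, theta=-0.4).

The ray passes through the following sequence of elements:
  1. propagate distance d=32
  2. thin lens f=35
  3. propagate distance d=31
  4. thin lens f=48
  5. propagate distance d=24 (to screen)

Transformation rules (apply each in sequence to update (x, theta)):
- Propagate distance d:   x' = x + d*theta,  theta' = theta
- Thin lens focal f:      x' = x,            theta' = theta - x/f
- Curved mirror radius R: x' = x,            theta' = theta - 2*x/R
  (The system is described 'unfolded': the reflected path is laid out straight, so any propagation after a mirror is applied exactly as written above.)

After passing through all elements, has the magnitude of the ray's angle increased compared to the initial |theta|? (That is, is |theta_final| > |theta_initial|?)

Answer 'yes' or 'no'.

Initial: x=1.0000 theta=-0.4000
After 1 (propagate distance d=32): x=-11.8000 theta=-0.4000
After 2 (thin lens f=35): x=-11.8000 theta=-11/175 (≈-0.0629)
After 3 (propagate distance d=31): x=-2406/175 (≈-13.7486) theta=-11/175 (≈-0.0629)
After 4 (thin lens f=48): x=-2406/175 (≈-13.7486) theta=313/1400 (≈0.2236)
After 5 (propagate distance d=24 (to screen)): x=-1467/175 (≈-8.3829) theta=313/1400 (≈0.2236)
|theta_initial|=0.4000 |theta_final|=313/1400 (≈0.2236) -> not increased

Answer: no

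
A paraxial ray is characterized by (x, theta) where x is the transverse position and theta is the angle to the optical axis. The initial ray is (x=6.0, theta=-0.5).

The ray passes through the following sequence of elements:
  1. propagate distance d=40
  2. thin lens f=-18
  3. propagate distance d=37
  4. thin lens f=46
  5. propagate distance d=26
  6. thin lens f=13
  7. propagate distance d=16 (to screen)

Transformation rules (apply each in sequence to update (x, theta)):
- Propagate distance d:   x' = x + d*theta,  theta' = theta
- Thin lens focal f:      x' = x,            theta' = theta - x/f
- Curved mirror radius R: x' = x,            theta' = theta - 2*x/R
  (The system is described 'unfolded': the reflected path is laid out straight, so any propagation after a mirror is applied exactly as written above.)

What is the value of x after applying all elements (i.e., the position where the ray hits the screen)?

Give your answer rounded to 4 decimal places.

Initial: x=6.0000 theta=-0.5000
After 1 (propagate distance d=40): x=-14.0000 theta=-0.5000
After 2 (thin lens f=-18): x=-14.0000 theta=-23/18 (≈-1.2778)
After 3 (propagate distance d=37): x=-1103/18 (≈-61.2778) theta=-23/18 (≈-1.2778)
After 4 (thin lens f=46): x=-1103/18 (≈-61.2778) theta=5/92 (≈0.0543)
After 5 (propagate distance d=26): x=-12392/207 (≈-59.8647) theta=5/92 (≈0.0543)
After 6 (thin lens f=13): x=-12392/207 (≈-59.8647) theta=50153/10764 (≈4.6593)
After 7 (propagate distance d=16 (to screen)): x=13172/897 (≈14.6845) theta=50153/10764 (≈4.6593)
Rounded to 4 decimal places: x = 14.6845

Answer: 14.6845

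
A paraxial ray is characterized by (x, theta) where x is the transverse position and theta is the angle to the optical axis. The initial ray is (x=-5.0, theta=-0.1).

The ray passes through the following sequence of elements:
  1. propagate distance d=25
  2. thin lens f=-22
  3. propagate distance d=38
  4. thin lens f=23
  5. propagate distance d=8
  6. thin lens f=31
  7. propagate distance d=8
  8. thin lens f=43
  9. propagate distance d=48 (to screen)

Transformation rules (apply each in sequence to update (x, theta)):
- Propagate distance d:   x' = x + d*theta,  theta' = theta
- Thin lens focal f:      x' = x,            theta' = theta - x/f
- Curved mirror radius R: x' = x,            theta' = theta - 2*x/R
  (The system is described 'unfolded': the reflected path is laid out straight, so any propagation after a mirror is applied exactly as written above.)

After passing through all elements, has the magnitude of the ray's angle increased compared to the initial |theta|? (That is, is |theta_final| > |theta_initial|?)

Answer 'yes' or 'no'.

Initial: x=-5.0000 theta=-0.1000
After 1 (propagate distance d=25): x=-7.5000 theta=-0.1000
After 2 (thin lens f=-22): x=-7.5000 theta=-97/220 (≈-0.4409)
After 3 (propagate distance d=38): x=-1334/55 (≈-24.2545) theta=-97/220 (≈-0.4409)
After 4 (thin lens f=23): x=-1334/55 (≈-24.2545) theta=27/44 (≈0.6136)
After 5 (propagate distance d=8): x=-1064/55 (≈-19.3455) theta=27/44 (≈0.6136)
After 6 (thin lens f=31): x=-1064/55 (≈-19.3455) theta=8441/6820 (≈1.2377)
After 7 (propagate distance d=8): x=-16102/1705 (≈-9.4440) theta=8441/6820 (≈1.2377)
After 8 (thin lens f=43): x=-16102/1705 (≈-9.4440) theta=427371/293260 (≈1.4573)
After 9 (propagate distance d=48 (to screen)): x=4436066/73315 (≈60.5069) theta=427371/293260 (≈1.4573)
|theta_initial|=0.1000 |theta_final|=427371/293260 (≈1.4573) -> increased

Answer: yes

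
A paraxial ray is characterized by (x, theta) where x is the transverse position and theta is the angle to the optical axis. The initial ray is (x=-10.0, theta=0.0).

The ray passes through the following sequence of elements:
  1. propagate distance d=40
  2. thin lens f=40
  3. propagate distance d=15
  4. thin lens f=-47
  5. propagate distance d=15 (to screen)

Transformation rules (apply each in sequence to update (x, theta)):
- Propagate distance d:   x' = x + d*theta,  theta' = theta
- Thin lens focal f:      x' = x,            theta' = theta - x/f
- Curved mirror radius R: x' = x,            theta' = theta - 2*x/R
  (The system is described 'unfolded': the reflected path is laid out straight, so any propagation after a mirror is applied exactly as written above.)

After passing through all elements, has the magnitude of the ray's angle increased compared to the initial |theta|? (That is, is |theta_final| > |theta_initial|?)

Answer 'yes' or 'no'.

Answer: yes

Derivation:
Initial: x=-10.0000 theta=0.0000
After 1 (propagate distance d=40): x=-10.0000 theta=0.0000
After 2 (thin lens f=40): x=-10.0000 theta=0.2500
After 3 (propagate distance d=15): x=-6.2500 theta=0.2500
After 4 (thin lens f=-47): x=-6.2500 theta=11/94 (≈0.1170)
After 5 (propagate distance d=15 (to screen)): x=-845/188 (≈-4.4947) theta=11/94 (≈0.1170)
|theta_initial|=0.0000 |theta_final|=11/94 (≈0.1170) -> increased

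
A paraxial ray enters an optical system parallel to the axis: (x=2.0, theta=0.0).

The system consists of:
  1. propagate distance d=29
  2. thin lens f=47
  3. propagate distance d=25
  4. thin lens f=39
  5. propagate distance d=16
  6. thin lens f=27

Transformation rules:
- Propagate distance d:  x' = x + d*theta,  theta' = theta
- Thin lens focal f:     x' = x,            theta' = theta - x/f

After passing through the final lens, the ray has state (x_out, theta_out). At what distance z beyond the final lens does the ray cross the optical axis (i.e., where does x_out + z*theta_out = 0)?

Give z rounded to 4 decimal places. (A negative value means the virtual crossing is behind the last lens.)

Initial: x=2.0000 theta=0.0000
After 1 (propagate distance d=29): x=2.0000 theta=0.0000
After 2 (thin lens f=47): x=2.0000 theta=-2/47 (≈-0.0426)
After 3 (propagate distance d=25): x=44/47 (≈0.9362) theta=-2/47 (≈-0.0426)
After 4 (thin lens f=39): x=44/47 (≈0.9362) theta=-122/1833 (≈-0.0666)
After 5 (propagate distance d=16): x=-236/1833 (≈-0.1288) theta=-122/1833 (≈-0.0666)
After 6 (thin lens f=27): x=-236/1833 (≈-0.1288) theta=-3058/49491 (≈-0.0618)
z_focus = -x_out/theta_out = -(-236/1833)/(-3058/49491) = -3186/1529 ≈ -2.0837
Rounded to 4 decimal places: z = -2.0837

Answer: -2.0837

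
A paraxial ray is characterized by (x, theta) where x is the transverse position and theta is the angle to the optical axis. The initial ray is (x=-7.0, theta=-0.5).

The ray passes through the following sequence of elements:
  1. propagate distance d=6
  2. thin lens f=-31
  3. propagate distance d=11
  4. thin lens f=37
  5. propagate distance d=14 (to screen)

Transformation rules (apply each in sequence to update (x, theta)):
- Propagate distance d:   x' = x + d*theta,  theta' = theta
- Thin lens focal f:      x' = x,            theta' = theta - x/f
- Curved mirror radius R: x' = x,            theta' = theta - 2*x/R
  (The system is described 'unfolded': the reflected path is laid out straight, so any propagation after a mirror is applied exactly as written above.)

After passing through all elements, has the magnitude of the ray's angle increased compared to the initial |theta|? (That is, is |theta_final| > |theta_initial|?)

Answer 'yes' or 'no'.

Answer: no

Derivation:
Initial: x=-7.0000 theta=-0.5000
After 1 (propagate distance d=6): x=-10.0000 theta=-0.5000
After 2 (thin lens f=-31): x=-10.0000 theta=-51/62 (≈-0.8226)
After 3 (propagate distance d=11): x=-1181/62 (≈-19.0484) theta=-51/62 (≈-0.8226)
After 4 (thin lens f=37): x=-1181/62 (≈-19.0484) theta=-353/1147 (≈-0.3078)
After 5 (propagate distance d=14 (to screen)): x=-53581/2294 (≈-23.3570) theta=-353/1147 (≈-0.3078)
|theta_initial|=0.5000 |theta_final|=353/1147 (≈0.3078) -> not increased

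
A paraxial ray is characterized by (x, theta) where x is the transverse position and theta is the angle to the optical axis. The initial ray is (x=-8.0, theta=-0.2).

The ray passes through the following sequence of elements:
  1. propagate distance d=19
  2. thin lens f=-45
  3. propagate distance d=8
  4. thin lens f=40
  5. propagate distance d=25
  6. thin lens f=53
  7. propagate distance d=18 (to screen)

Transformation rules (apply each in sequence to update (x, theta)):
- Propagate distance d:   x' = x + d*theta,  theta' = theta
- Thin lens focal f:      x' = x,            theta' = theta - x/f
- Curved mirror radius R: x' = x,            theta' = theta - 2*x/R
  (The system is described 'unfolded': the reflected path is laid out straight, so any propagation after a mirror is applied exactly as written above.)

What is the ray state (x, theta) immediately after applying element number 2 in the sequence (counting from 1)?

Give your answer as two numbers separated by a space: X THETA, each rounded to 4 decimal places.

Answer: -11.8000 -0.4622

Derivation:
Initial: x=-8.0000 theta=-0.2000
After 1 (propagate distance d=19): x=-11.8000 theta=-0.2000
After 2 (thin lens f=-45): x=-11.8000 theta=-104/225 (≈-0.4622)
Rounded to 4 decimal places: x = -11.8000, theta = -0.4622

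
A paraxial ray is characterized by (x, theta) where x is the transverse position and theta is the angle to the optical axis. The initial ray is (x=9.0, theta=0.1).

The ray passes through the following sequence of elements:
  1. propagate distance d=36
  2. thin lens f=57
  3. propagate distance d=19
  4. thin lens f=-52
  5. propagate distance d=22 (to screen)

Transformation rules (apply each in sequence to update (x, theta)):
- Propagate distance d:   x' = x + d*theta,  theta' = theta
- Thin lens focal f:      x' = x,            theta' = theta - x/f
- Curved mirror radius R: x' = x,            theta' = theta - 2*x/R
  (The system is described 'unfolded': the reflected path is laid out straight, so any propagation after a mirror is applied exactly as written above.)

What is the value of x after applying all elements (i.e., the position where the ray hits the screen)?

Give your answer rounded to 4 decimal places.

Answer: 11.9945

Derivation:
Initial: x=9.0000 theta=0.1000
After 1 (propagate distance d=36): x=12.6000 theta=0.1000
After 2 (thin lens f=57): x=12.6000 theta=-23/190 (≈-0.1211)
After 3 (propagate distance d=19): x=10.3000 theta=-23/190 (≈-0.1211)
After 4 (thin lens f=-52): x=10.3000 theta=761/9880 (≈0.0770)
After 5 (propagate distance d=22 (to screen)): x=59253/4940 (≈11.9945) theta=761/9880 (≈0.0770)
Rounded to 4 decimal places: x = 11.9945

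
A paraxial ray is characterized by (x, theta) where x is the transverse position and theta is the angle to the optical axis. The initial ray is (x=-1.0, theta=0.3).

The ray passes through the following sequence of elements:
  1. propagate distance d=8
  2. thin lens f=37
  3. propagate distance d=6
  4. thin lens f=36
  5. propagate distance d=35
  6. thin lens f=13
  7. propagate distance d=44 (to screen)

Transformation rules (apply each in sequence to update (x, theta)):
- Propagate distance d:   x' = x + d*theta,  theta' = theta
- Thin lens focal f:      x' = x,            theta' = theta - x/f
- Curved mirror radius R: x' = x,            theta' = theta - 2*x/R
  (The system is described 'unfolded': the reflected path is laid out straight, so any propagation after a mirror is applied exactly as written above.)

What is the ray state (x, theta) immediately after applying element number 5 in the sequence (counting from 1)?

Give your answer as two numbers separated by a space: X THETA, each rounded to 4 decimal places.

Answer: 9.2583 0.1796

Derivation:
Initial: x=-1.0000 theta=0.3000
After 1 (propagate distance d=8): x=1.4000 theta=0.3000
After 2 (thin lens f=37): x=1.4000 theta=97/370 (≈0.2622)
After 3 (propagate distance d=6): x=110/37 (≈2.9730) theta=97/370 (≈0.2622)
After 4 (thin lens f=36): x=110/37 (≈2.9730) theta=299/1665 (≈0.1796)
After 5 (propagate distance d=35): x=3083/333 (≈9.2583) theta=299/1665 (≈0.1796)
Rounded to 4 decimal places: x = 9.2583, theta = 0.1796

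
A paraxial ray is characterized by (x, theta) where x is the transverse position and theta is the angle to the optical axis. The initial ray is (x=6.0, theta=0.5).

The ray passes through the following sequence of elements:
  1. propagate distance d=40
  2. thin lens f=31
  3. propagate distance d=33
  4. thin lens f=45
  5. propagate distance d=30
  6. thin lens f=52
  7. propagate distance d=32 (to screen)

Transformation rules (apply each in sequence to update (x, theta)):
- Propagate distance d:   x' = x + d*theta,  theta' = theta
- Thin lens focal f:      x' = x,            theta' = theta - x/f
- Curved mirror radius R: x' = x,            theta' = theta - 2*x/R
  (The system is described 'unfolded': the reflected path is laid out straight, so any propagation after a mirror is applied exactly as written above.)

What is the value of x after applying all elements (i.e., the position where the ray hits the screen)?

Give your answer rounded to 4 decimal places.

Answer: -23.3871

Derivation:
Initial: x=6.0000 theta=0.5000
After 1 (propagate distance d=40): x=26.0000 theta=0.5000
After 2 (thin lens f=31): x=26.0000 theta=-21/62 (≈-0.3387)
After 3 (propagate distance d=33): x=919/62 (≈14.8226) theta=-21/62 (≈-0.3387)
After 4 (thin lens f=45): x=919/62 (≈14.8226) theta=-932/1395 (≈-0.6681)
After 5 (propagate distance d=30): x=-971/186 (≈-5.2204) theta=-932/1395 (≈-0.6681)
After 6 (thin lens f=52): x=-971/186 (≈-5.2204) theta=-82363/145080 (≈-0.5677)
After 7 (propagate distance d=32 (to screen)): x=-848249/36270 (≈-23.3871) theta=-82363/145080 (≈-0.5677)
Rounded to 4 decimal places: x = -23.3871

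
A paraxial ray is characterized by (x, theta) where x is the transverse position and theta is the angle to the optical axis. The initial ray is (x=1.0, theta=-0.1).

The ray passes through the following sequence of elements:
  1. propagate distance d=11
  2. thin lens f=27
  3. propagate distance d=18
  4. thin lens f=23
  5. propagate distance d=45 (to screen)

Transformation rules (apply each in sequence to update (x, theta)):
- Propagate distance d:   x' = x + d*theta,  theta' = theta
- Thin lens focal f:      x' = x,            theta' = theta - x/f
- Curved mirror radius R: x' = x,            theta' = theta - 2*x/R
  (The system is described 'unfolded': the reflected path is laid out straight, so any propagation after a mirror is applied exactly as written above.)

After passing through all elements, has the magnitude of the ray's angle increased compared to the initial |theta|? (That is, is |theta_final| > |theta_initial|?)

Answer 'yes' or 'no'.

Answer: no

Derivation:
Initial: x=1.0000 theta=-0.1000
After 1 (propagate distance d=11): x=-0.1000 theta=-0.1000
After 2 (thin lens f=27): x=-0.1000 theta=-13/135 (≈-0.0963)
After 3 (propagate distance d=18): x=-11/6 (≈-1.8333) theta=-13/135 (≈-0.0963)
After 4 (thin lens f=23): x=-11/6 (≈-1.8333) theta=-103/6210 (≈-0.0166)
After 5 (propagate distance d=45 (to screen)): x=-178/69 (≈-2.5797) theta=-103/6210 (≈-0.0166)
|theta_initial|=0.1000 |theta_final|=103/6210 (≈0.0166) -> not increased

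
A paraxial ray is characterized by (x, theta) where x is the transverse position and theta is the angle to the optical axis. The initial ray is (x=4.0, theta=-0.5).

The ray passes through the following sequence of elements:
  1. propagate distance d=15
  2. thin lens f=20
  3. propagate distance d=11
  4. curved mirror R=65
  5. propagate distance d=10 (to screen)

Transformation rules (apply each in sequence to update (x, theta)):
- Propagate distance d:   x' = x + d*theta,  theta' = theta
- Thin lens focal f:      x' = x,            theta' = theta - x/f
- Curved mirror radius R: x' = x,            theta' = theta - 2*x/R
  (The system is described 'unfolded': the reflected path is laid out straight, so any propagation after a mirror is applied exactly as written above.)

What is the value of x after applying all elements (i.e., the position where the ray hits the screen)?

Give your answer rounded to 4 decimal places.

Answer: -8.1481

Derivation:
Initial: x=4.0000 theta=-0.5000
After 1 (propagate distance d=15): x=-3.5000 theta=-0.5000
After 2 (thin lens f=20): x=-3.5000 theta=-0.3250
After 3 (propagate distance d=11): x=-7.0750 theta=-0.3250
After 4 (curved mirror R=65): x=-7.0750 theta=-279/2600 (≈-0.1073)
After 5 (propagate distance d=10 (to screen)): x=-4237/520 (≈-8.1481) theta=-279/2600 (≈-0.1073)
Rounded to 4 decimal places: x = -8.1481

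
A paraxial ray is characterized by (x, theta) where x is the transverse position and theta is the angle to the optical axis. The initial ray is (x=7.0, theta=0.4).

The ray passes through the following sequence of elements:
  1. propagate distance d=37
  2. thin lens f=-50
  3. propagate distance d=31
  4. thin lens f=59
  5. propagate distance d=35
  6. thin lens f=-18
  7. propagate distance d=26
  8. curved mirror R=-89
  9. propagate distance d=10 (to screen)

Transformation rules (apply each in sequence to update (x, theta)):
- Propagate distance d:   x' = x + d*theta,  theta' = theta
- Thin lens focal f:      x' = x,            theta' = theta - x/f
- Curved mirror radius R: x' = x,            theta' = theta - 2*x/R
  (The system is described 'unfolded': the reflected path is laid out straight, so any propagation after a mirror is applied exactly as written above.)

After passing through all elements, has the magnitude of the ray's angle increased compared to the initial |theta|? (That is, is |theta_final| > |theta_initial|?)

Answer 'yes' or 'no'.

Answer: yes

Derivation:
Initial: x=7.0000 theta=0.4000
After 1 (propagate distance d=37): x=21.8000 theta=0.4000
After 2 (thin lens f=-50): x=21.8000 theta=0.8360
After 3 (propagate distance d=31): x=47.7160 theta=0.8360
After 4 (thin lens f=59): x=47.7160 theta=201/7375 (≈0.0273)
After 5 (propagate distance d=35): x=717881/14750 (≈48.6699) theta=201/7375 (≈0.0273)
After 6 (thin lens f=-18): x=717881/14750 (≈48.6699) theta=725117/265500 (≈2.7311)
After 7 (propagate distance d=26): x=317749/2655 (≈119.6795) theta=725117/265500 (≈2.7311)
After 8 (curved mirror R=-89): x=317749/2655 (≈119.6795) theta=42695071/7876500 (≈5.4206)
After 9 (propagate distance d=10 (to screen)): x=410881823/2362950 (≈173.8851) theta=42695071/7876500 (≈5.4206)
|theta_initial|=0.4000 |theta_final|=42695071/7876500 (≈5.4206) -> increased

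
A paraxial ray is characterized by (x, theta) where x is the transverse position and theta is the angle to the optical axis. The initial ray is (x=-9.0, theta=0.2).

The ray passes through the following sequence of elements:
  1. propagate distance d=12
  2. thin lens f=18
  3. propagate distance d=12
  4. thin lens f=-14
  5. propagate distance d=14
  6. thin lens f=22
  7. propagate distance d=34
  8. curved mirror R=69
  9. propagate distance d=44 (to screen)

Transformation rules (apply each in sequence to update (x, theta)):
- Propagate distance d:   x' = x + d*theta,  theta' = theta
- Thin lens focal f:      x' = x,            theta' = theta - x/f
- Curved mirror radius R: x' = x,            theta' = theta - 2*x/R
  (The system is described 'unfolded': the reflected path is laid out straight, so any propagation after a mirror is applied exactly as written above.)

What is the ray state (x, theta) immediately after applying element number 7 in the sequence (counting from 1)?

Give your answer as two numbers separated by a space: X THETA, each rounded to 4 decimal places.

Initial: x=-9.0000 theta=0.2000
After 1 (propagate distance d=12): x=-6.6000 theta=0.2000
After 2 (thin lens f=18): x=-6.6000 theta=17/30 (≈0.5667)
After 3 (propagate distance d=12): x=0.2000 theta=17/30 (≈0.5667)
After 4 (thin lens f=-14): x=0.2000 theta=61/105 (≈0.5810)
After 5 (propagate distance d=14): x=25/3 (≈8.3333) theta=61/105 (≈0.5810)
After 6 (thin lens f=22): x=25/3 (≈8.3333) theta=467/2310 (≈0.2022)
After 7 (propagate distance d=34): x=17564/1155 (≈15.2069) theta=467/2310 (≈0.2022)
Rounded to 4 decimal places: x = 15.2069, theta = 0.2022

Answer: 15.2069 0.2022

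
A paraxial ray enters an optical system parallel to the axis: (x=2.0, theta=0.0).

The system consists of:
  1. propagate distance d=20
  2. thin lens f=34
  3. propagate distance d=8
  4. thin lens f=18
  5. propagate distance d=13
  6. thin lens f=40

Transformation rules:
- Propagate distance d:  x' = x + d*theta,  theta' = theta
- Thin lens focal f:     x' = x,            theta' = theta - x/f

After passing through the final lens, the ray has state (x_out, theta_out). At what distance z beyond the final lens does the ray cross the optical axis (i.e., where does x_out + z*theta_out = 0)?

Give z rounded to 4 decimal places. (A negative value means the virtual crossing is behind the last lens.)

Initial: x=2.0000 theta=0.0000
After 1 (propagate distance d=20): x=2.0000 theta=0.0000
After 2 (thin lens f=34): x=2.0000 theta=-1/17 (≈-0.0588)
After 3 (propagate distance d=8): x=26/17 (≈1.5294) theta=-1/17 (≈-0.0588)
After 4 (thin lens f=18): x=26/17 (≈1.5294) theta=-22/153 (≈-0.1438)
After 5 (propagate distance d=13): x=-52/153 (≈-0.3399) theta=-22/153 (≈-0.1438)
After 6 (thin lens f=40): x=-52/153 (≈-0.3399) theta=-23/170 (≈-0.1353)
z_focus = -x_out/theta_out = -(-52/153)/(-23/170) = -520/207 ≈ -2.5121
Rounded to 4 decimal places: z = -2.5121

Answer: -2.5121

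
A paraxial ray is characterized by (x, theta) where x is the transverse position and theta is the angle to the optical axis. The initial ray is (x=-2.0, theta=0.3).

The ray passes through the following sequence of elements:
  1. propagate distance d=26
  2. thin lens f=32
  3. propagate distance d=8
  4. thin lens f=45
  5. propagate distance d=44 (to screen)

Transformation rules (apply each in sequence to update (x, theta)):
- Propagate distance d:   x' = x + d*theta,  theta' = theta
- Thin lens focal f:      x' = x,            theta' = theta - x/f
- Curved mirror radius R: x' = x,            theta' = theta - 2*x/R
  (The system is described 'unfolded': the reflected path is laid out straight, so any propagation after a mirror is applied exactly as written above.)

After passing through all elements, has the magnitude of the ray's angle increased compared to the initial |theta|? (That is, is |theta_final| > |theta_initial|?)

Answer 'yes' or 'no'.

Initial: x=-2.0000 theta=0.3000
After 1 (propagate distance d=26): x=5.8000 theta=0.3000
After 2 (thin lens f=32): x=5.8000 theta=19/160 (≈0.1188)
After 3 (propagate distance d=8): x=6.7500 theta=19/160 (≈0.1188)
After 4 (thin lens f=45): x=6.7500 theta=-1/32 (≈-0.0313)
After 5 (propagate distance d=44 (to screen)): x=5.3750 theta=-1/32 (≈-0.0313)
|theta_initial|=0.3000 |theta_final|=1/32 (≈0.0313) -> not increased

Answer: no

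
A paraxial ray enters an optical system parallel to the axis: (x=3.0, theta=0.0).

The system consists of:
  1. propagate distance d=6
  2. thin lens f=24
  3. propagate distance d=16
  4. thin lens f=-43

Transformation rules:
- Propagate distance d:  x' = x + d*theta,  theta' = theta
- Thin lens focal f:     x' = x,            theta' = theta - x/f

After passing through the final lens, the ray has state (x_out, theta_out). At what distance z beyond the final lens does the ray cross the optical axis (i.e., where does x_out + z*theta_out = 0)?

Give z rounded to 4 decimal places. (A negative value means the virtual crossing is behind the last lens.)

Answer: 9.8286

Derivation:
Initial: x=3.0000 theta=0.0000
After 1 (propagate distance d=6): x=3.0000 theta=0.0000
After 2 (thin lens f=24): x=3.0000 theta=-0.1250
After 3 (propagate distance d=16): x=1.0000 theta=-0.1250
After 4 (thin lens f=-43): x=1.0000 theta=-35/344 (≈-0.1017)
z_focus = -x_out/theta_out = -(1.0000)/(-35/344) = 344/35 ≈ 9.8286
Rounded to 4 decimal places: z = 9.8286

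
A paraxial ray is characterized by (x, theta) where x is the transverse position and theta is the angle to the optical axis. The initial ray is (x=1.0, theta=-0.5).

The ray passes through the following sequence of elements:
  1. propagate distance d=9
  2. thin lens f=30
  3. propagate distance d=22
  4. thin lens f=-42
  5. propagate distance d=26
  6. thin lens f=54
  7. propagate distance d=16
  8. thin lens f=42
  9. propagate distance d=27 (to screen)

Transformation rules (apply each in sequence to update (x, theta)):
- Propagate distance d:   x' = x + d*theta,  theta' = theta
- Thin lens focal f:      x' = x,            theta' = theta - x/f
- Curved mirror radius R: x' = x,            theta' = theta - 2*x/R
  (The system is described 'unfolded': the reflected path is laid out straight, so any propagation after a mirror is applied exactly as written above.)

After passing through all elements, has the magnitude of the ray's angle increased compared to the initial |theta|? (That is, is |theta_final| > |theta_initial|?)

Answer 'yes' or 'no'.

Answer: yes

Derivation:
Initial: x=1.0000 theta=-0.5000
After 1 (propagate distance d=9): x=-3.5000 theta=-0.5000
After 2 (thin lens f=30): x=-3.5000 theta=-23/60 (≈-0.3833)
After 3 (propagate distance d=22): x=-179/15 (≈-11.9333) theta=-23/60 (≈-0.3833)
After 4 (thin lens f=-42): x=-179/15 (≈-11.9333) theta=-841/1260 (≈-0.6675)
After 5 (propagate distance d=26): x=-18451/630 (≈-29.2873) theta=-841/1260 (≈-0.6675)
After 6 (thin lens f=54): x=-18451/630 (≈-29.2873) theta=-152/1215 (≈-0.1251)
After 7 (propagate distance d=16): x=-106445/3402 (≈-31.2889) theta=-152/1215 (≈-0.1251)
After 8 (thin lens f=42): x=-106445/3402 (≈-31.2889) theta=442849/714420 (≈0.6199)
After 9 (propagate distance d=27 (to screen)): x=-3465509/238140 (≈-14.5524) theta=442849/714420 (≈0.6199)
|theta_initial|=0.5000 |theta_final|=442849/714420 (≈0.6199) -> increased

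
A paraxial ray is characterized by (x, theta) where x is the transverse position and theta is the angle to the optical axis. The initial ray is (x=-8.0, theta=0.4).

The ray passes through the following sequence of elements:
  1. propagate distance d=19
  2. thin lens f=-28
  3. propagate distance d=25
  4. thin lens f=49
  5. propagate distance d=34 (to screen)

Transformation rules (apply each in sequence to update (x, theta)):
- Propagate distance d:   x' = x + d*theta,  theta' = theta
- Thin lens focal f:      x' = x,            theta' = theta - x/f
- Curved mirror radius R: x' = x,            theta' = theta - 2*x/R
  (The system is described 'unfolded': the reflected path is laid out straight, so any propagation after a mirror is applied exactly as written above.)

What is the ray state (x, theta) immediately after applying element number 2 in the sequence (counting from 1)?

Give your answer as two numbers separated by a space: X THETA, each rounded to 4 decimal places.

Initial: x=-8.0000 theta=0.4000
After 1 (propagate distance d=19): x=-0.4000 theta=0.4000
After 2 (thin lens f=-28): x=-0.4000 theta=27/70 (≈0.3857)
Rounded to 4 decimal places: x = -0.4000, theta = 0.3857

Answer: -0.4000 0.3857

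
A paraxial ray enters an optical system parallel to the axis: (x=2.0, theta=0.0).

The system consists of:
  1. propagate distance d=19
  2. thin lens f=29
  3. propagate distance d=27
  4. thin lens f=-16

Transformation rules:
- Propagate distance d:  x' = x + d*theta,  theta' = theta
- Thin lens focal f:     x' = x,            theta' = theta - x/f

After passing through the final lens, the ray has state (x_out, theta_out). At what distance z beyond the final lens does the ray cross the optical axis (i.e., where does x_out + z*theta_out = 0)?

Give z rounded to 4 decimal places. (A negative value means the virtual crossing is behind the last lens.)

Answer: 2.2857

Derivation:
Initial: x=2.0000 theta=0.0000
After 1 (propagate distance d=19): x=2.0000 theta=0.0000
After 2 (thin lens f=29): x=2.0000 theta=-2/29 (≈-0.0690)
After 3 (propagate distance d=27): x=4/29 (≈0.1379) theta=-2/29 (≈-0.0690)
After 4 (thin lens f=-16): x=4/29 (≈0.1379) theta=-7/116 (≈-0.0603)
z_focus = -x_out/theta_out = -(4/29)/(-7/116) = 16/7 ≈ 2.2857
Rounded to 4 decimal places: z = 2.2857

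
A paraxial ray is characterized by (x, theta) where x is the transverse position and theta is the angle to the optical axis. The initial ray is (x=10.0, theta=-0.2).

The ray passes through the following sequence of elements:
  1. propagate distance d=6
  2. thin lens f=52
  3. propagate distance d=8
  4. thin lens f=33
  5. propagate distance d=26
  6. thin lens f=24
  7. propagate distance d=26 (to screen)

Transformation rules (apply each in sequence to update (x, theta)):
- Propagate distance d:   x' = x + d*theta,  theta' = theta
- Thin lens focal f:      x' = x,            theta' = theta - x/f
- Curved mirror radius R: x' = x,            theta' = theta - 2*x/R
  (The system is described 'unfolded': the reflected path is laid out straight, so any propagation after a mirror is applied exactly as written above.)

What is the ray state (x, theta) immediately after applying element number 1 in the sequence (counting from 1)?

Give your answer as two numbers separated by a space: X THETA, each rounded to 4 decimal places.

Initial: x=10.0000 theta=-0.2000
After 1 (propagate distance d=6): x=8.8000 theta=-0.2000
Rounded to 4 decimal places: x = 8.8000, theta = -0.2000

Answer: 8.8000 -0.2000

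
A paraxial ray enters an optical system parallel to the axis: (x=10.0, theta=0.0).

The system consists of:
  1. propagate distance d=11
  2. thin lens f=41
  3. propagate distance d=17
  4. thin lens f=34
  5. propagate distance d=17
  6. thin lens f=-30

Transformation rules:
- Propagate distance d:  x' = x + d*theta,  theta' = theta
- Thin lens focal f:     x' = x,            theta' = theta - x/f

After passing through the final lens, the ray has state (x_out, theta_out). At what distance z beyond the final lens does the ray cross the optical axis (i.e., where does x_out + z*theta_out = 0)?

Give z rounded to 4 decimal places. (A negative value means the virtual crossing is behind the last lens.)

Initial: x=10.0000 theta=0.0000
After 1 (propagate distance d=11): x=10.0000 theta=0.0000
After 2 (thin lens f=41): x=10.0000 theta=-10/41 (≈-0.2439)
After 3 (propagate distance d=17): x=240/41 (≈5.8537) theta=-10/41 (≈-0.2439)
After 4 (thin lens f=34): x=240/41 (≈5.8537) theta=-290/697 (≈-0.4161)
After 5 (propagate distance d=17): x=-50/41 (≈-1.2195) theta=-290/697 (≈-0.4161)
After 6 (thin lens f=-30): x=-50/41 (≈-1.2195) theta=-955/2091 (≈-0.4567)
z_focus = -x_out/theta_out = -(-50/41)/(-955/2091) = -510/191 ≈ -2.6702
Rounded to 4 decimal places: z = -2.6702

Answer: -2.6702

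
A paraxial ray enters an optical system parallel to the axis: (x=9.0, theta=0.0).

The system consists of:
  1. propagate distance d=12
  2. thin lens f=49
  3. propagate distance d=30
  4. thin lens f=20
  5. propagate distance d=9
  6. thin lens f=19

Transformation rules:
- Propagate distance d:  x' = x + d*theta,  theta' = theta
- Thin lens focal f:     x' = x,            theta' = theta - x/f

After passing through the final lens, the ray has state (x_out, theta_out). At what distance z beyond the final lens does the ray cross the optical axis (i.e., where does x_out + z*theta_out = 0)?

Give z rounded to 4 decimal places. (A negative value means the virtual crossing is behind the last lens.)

Answer: 0.7156

Derivation:
Initial: x=9.0000 theta=0.0000
After 1 (propagate distance d=12): x=9.0000 theta=0.0000
After 2 (thin lens f=49): x=9.0000 theta=-9/49 (≈-0.1837)
After 3 (propagate distance d=30): x=171/49 (≈3.4898) theta=-9/49 (≈-0.1837)
After 4 (thin lens f=20): x=171/49 (≈3.4898) theta=-351/980 (≈-0.3582)
After 5 (propagate distance d=9): x=261/980 (≈0.2663) theta=-351/980 (≈-0.3582)
After 6 (thin lens f=19): x=261/980 (≈0.2663) theta=-99/266 (≈-0.3722)
z_focus = -x_out/theta_out = -(261/980)/(-99/266) = 551/770 ≈ 0.7156
Rounded to 4 decimal places: z = 0.7156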